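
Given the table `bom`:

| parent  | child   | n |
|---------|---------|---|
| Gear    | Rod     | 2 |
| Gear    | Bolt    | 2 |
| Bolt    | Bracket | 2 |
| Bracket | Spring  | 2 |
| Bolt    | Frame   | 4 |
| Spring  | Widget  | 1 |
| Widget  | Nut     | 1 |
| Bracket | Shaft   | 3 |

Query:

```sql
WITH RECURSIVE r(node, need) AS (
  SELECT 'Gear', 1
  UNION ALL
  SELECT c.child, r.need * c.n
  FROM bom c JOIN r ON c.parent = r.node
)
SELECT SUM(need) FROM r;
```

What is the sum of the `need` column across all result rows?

Base: (Gear, need=1).
Iteration 1: components of {Gear} -> Bolt = 1*2 = 2, Rod = 1*2 = 2.
Iteration 2: components of {Bolt,Rod} -> Bracket = 2*2 = 4, Frame = 2*4 = 8.
Iteration 3: components of {Bracket,Frame} -> Shaft = 4*3 = 12, Spring = 4*2 = 8.
Iteration 4: components of {Shaft,Spring} -> Widget = 8*1 = 8.
Iteration 5: components of {Widget} -> Nut = 8*1 = 8.
Iteration 6: no further components; recursion stops.
SUM(need) = 1 + 2 + 2 + 4 + 8 + 8 + 12 + 8 + 8 = 53.

53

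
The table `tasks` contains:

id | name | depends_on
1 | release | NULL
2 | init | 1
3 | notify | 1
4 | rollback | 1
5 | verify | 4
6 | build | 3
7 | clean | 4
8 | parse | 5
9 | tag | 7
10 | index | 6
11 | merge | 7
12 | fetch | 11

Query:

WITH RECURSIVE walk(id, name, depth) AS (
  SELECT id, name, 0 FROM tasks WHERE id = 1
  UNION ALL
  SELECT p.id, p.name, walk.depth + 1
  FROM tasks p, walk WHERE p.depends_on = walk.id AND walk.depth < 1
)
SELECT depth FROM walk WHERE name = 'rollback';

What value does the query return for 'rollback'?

1

Base: id=1 (release) at depth 0.
Iteration 1: rows with depends_on in {1} -> init (id 2, depth 1), notify (id 3, depth 1), rollback (id 4, depth 1).
Iteration 2: depth < 1 fails for all current rows; recursion stops.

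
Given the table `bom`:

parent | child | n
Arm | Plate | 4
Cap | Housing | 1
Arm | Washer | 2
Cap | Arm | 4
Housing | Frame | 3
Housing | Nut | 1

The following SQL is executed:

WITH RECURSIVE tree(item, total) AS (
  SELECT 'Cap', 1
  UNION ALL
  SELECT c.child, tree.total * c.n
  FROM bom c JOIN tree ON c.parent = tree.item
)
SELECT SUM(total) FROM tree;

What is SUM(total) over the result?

Base: (Cap, total=1).
Iteration 1: components of {Cap} -> Arm = 1*4 = 4, Housing = 1*1 = 1.
Iteration 2: components of {Arm,Housing} -> Frame = 1*3 = 3, Nut = 1*1 = 1, Plate = 4*4 = 16, Washer = 4*2 = 8.
Iteration 3: no further components; recursion stops.
SUM(total) = 1 + 4 + 1 + 8 + 16 + 3 + 1 = 34.

34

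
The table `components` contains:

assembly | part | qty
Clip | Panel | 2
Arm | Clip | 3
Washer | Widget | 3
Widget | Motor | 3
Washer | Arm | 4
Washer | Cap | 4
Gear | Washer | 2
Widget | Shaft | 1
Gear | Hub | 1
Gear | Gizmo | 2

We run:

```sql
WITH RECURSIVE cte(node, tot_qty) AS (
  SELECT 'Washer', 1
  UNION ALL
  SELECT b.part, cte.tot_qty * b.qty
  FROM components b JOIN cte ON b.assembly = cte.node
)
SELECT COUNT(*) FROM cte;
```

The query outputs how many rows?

8

Base: (Washer, tot_qty=1).
Iteration 1: components of {Washer} -> Arm = 1*4 = 4, Cap = 1*4 = 4, Widget = 1*3 = 3.
Iteration 2: components of {Arm,Cap,Widget} -> Clip = 4*3 = 12, Motor = 3*3 = 9, Shaft = 3*1 = 3.
Iteration 3: components of {Clip,Motor,Shaft} -> Panel = 12*2 = 24.
Iteration 4: no further components; recursion stops.
Total rows emitted: 8.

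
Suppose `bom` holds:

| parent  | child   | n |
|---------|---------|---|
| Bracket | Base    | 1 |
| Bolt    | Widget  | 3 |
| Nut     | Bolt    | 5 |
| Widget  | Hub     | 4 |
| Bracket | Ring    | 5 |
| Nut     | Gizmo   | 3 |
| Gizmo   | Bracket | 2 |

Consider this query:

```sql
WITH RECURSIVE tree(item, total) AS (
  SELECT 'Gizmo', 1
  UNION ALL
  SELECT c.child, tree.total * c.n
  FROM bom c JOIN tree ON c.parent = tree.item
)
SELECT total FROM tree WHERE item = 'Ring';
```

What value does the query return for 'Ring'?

Base: (Gizmo, total=1).
Iteration 1: components of {Gizmo} -> Bracket = 1*2 = 2.
Iteration 2: components of {Bracket} -> Base = 2*1 = 2, Ring = 2*5 = 10.
Iteration 3: no further components; recursion stops.

10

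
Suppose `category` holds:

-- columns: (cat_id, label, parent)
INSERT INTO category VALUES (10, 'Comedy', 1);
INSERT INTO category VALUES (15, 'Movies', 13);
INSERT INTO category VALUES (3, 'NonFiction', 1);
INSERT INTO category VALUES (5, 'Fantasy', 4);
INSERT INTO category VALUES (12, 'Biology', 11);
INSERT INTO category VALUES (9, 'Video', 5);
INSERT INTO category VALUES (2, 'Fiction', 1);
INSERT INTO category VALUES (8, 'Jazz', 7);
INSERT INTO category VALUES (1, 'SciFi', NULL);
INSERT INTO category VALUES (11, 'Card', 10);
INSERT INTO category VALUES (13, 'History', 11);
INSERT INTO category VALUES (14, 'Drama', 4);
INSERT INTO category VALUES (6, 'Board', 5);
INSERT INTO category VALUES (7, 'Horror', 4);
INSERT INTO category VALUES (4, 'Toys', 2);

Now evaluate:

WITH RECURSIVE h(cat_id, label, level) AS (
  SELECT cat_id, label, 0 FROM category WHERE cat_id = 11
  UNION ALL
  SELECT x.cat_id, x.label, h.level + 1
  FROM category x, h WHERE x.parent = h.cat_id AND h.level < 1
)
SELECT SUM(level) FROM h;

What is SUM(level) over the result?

Base: cat_id=11 (Card) at level 0.
Iteration 1: rows with parent in {11} -> Biology (id 12, level 1), History (id 13, level 1).
Iteration 2: level < 1 fails for all current rows; recursion stops.
SUM(level) = 0 + 1 + 1 = 2.

2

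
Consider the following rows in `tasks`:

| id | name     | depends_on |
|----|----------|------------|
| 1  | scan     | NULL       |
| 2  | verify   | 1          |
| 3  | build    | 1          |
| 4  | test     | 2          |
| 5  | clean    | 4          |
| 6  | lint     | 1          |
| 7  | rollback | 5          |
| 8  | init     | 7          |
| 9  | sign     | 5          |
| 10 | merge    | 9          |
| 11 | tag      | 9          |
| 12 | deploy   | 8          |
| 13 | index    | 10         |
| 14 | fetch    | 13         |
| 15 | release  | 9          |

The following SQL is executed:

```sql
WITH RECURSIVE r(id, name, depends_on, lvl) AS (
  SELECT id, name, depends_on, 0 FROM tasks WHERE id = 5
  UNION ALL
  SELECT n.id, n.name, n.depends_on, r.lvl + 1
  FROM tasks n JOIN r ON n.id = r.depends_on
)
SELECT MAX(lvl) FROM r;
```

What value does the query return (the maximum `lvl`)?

Base: id=5 (clean), depends_on=4, lvl 0.
Iteration 1: join on id=4 -> test (id 4, depends_on=2, lvl 1).
Iteration 2: join on id=2 -> verify (id 2, depends_on=1, lvl 2).
Iteration 3: join on id=1 -> scan (id 1, depends_on=NULL, lvl 3).
Iteration 4: depends_on is NULL; no match; recursion stops.
lvl values: 0, 1, 2, 3; the maximum is 3.

3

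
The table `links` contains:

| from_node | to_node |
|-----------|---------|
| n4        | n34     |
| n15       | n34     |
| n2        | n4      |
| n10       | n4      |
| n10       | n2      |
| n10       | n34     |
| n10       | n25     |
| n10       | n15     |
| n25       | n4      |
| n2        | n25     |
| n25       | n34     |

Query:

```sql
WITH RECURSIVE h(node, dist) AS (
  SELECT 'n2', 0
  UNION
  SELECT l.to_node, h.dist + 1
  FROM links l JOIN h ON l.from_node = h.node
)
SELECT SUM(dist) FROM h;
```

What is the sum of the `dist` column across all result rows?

9

Base: (n2, dist=0).
Iteration 1: edges from {n2} -> (n25, dist=1), (n4, dist=1).
Iteration 2: edges from {n25,n4} -> (n34, dist=2), (n4, dist=2). [UNION drops 1 duplicate row(s)]
Iteration 3: edges from {n34,n4} -> (n34, dist=3).
Iteration 4: no outgoing edges from {n34}; recursion stops.
SUM(dist) = 0 + 1 + 1 + 2 + 2 + 3 = 9.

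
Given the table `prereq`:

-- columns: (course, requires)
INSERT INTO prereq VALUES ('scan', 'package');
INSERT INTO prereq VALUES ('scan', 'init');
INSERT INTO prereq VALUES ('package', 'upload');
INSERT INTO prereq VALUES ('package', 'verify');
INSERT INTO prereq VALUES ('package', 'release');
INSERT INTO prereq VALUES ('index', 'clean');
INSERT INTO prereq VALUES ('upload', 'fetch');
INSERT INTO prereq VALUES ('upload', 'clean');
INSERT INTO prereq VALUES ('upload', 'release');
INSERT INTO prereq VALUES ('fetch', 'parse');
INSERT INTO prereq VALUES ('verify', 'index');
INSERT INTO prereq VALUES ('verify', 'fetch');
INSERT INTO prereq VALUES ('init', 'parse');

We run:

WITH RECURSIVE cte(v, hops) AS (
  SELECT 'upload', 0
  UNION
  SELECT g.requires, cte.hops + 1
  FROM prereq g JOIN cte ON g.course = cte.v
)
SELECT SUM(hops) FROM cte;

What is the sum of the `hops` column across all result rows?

Base: (upload, hops=0).
Iteration 1: edges from {upload} -> (clean, hops=1), (fetch, hops=1), (release, hops=1).
Iteration 2: edges from {clean,fetch,release} -> (parse, hops=2).
Iteration 3: no outgoing edges from {parse}; recursion stops.
SUM(hops) = 0 + 1 + 1 + 1 + 2 = 5.

5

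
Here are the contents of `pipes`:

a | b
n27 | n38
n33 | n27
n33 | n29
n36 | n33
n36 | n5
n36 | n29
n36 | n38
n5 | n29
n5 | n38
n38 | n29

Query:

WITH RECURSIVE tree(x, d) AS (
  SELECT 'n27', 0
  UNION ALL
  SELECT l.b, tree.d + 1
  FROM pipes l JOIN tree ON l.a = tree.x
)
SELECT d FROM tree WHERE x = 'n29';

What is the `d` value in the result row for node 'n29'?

2

Base: (n27, d=0).
Iteration 1: edges from {n27} -> (n38, d=1).
Iteration 2: edges from {n38} -> (n29, d=2).
Iteration 3: no outgoing edges from {n29}; recursion stops.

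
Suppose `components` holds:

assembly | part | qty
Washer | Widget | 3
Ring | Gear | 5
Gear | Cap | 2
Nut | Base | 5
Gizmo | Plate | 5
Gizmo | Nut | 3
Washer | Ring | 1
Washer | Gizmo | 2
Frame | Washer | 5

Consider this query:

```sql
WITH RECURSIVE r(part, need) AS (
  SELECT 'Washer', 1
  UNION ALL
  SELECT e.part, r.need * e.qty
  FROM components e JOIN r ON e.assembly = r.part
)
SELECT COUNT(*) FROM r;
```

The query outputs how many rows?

Base: (Washer, need=1).
Iteration 1: components of {Washer} -> Gizmo = 1*2 = 2, Ring = 1*1 = 1, Widget = 1*3 = 3.
Iteration 2: components of {Gizmo,Ring,Widget} -> Gear = 1*5 = 5, Nut = 2*3 = 6, Plate = 2*5 = 10.
Iteration 3: components of {Gear,Nut,Plate} -> Base = 6*5 = 30, Cap = 5*2 = 10.
Iteration 4: no further components; recursion stops.
Total rows emitted: 9.

9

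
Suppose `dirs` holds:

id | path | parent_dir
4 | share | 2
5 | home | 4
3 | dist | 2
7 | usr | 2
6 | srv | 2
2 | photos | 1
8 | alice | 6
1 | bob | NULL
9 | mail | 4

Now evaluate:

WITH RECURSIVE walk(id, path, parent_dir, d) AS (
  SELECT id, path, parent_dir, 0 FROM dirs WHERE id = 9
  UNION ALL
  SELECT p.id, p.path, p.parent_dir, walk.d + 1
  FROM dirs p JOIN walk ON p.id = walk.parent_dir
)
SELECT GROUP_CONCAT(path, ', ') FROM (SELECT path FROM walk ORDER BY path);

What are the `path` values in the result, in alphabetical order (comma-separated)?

bob, mail, photos, share

Base: id=9 (mail), parent_dir=4, d 0.
Iteration 1: join on id=4 -> share (id 4, parent_dir=2, d 1).
Iteration 2: join on id=2 -> photos (id 2, parent_dir=1, d 2).
Iteration 3: join on id=1 -> bob (id 1, parent_dir=NULL, d 3).
Iteration 4: parent_dir is NULL; no match; recursion stops.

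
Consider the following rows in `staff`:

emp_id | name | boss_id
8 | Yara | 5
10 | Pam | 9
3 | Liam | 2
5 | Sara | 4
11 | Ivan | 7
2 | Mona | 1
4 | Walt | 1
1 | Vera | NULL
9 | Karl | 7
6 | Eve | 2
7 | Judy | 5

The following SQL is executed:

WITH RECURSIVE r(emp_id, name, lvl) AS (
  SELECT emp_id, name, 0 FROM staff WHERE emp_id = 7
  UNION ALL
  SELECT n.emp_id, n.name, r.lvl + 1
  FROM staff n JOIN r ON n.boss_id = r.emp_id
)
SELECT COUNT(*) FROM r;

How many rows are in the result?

Base: emp_id=7 (Judy) at lvl 0.
Iteration 1: rows with boss_id in {7} -> Karl (id 9, lvl 1), Ivan (id 11, lvl 1).
Iteration 2: rows with boss_id in {9,11} -> Pam (id 10, lvl 2).
Iteration 3: no rows with boss_id in {10}; recursion stops.
Total rows emitted: 4.

4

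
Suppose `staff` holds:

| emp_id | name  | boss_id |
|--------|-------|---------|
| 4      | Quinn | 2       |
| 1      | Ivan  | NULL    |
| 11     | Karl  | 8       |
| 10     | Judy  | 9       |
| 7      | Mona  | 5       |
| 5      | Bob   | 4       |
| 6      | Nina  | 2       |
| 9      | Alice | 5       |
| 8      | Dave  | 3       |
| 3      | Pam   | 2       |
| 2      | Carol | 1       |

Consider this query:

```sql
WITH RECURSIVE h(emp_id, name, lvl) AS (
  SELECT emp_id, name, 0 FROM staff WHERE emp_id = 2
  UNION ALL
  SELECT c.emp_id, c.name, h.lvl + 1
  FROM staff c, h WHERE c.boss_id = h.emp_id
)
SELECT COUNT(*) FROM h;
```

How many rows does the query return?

Base: emp_id=2 (Carol) at lvl 0.
Iteration 1: rows with boss_id in {2} -> Pam (id 3, lvl 1), Quinn (id 4, lvl 1), Nina (id 6, lvl 1).
Iteration 2: rows with boss_id in {3,4,6} -> Bob (id 5, lvl 2), Dave (id 8, lvl 2).
Iteration 3: rows with boss_id in {5,8} -> Mona (id 7, lvl 3), Alice (id 9, lvl 3), Karl (id 11, lvl 3).
Iteration 4: rows with boss_id in {7,9,11} -> Judy (id 10, lvl 4).
Iteration 5: no rows with boss_id in {10}; recursion stops.
Total rows emitted: 10.

10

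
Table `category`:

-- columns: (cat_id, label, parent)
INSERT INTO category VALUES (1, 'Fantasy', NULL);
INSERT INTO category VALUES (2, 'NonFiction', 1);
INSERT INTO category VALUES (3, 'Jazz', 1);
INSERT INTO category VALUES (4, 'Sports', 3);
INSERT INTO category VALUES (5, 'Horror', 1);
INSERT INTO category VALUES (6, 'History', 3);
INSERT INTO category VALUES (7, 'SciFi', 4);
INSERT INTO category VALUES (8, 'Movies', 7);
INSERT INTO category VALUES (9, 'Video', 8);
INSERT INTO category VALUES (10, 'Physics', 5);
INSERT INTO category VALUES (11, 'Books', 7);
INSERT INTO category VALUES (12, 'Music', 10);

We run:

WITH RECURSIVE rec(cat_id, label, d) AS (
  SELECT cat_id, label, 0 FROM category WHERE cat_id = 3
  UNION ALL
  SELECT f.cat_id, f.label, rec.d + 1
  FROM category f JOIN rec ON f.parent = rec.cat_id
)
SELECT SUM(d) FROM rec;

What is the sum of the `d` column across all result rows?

Base: cat_id=3 (Jazz) at d 0.
Iteration 1: rows with parent in {3} -> Sports (id 4, d 1), History (id 6, d 1).
Iteration 2: rows with parent in {4,6} -> SciFi (id 7, d 2).
Iteration 3: rows with parent in {7} -> Movies (id 8, d 3), Books (id 11, d 3).
Iteration 4: rows with parent in {8,11} -> Video (id 9, d 4).
Iteration 5: no rows with parent in {9}; recursion stops.
SUM(d) = 0 + 1 + 1 + 2 + 3 + 3 + 4 = 14.

14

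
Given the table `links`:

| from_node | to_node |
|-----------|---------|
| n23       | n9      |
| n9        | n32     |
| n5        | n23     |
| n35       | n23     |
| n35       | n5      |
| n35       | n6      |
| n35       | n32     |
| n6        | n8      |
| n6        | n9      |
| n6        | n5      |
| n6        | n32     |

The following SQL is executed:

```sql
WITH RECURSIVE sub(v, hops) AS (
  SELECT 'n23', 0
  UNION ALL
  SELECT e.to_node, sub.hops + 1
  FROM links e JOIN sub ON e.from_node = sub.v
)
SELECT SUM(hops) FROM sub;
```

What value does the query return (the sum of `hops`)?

Base: (n23, hops=0).
Iteration 1: edges from {n23} -> (n9, hops=1).
Iteration 2: edges from {n9} -> (n32, hops=2).
Iteration 3: no outgoing edges from {n32}; recursion stops.
SUM(hops) = 0 + 1 + 2 = 3.

3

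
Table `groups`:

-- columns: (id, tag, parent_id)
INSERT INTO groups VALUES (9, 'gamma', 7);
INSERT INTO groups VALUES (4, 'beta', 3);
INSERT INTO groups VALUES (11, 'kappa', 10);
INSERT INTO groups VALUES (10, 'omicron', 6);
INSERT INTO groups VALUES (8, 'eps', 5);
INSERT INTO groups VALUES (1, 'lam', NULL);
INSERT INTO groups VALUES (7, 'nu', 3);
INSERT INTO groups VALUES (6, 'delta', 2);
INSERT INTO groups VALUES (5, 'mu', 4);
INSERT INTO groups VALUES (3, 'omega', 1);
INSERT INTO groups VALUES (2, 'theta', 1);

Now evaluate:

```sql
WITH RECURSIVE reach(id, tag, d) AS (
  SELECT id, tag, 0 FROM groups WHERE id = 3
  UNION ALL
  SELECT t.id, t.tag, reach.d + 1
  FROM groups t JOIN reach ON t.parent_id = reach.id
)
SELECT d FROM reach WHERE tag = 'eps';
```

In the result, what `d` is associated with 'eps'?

Base: id=3 (omega) at d 0.
Iteration 1: rows with parent_id in {3} -> beta (id 4, d 1), nu (id 7, d 1).
Iteration 2: rows with parent_id in {4,7} -> mu (id 5, d 2), gamma (id 9, d 2).
Iteration 3: rows with parent_id in {5,9} -> eps (id 8, d 3).
Iteration 4: no rows with parent_id in {8}; recursion stops.

3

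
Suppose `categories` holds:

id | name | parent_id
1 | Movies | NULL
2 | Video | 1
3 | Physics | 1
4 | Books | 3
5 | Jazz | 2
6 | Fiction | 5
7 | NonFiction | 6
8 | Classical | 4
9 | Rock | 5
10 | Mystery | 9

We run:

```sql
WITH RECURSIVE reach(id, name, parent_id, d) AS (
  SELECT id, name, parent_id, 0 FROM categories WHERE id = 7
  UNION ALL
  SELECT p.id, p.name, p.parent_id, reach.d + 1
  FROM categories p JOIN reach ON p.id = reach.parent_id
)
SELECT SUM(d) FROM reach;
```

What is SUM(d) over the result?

10

Base: id=7 (NonFiction), parent_id=6, d 0.
Iteration 1: join on id=6 -> Fiction (id 6, parent_id=5, d 1).
Iteration 2: join on id=5 -> Jazz (id 5, parent_id=2, d 2).
Iteration 3: join on id=2 -> Video (id 2, parent_id=1, d 3).
Iteration 4: join on id=1 -> Movies (id 1, parent_id=NULL, d 4).
Iteration 5: parent_id is NULL; no match; recursion stops.
SUM(d) = 0 + 1 + 2 + 3 + 4 = 10.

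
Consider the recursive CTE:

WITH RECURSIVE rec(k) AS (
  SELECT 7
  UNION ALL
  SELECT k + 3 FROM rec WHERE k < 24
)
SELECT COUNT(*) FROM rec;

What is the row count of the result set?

7

Base: k=7.
Iteration 1: 7 < 24 holds -> k = 7 + 3 = 10.
Iteration 2: 10 < 24 holds -> k = 10 + 3 = 13.
Iteration 3: 13 < 24 holds -> k = 13 + 3 = 16.
Iteration 4: 16 < 24 holds -> k = 16 + 3 = 19.
Iteration 5: 19 < 24 holds -> k = 19 + 3 = 22.
Iteration 6: 22 < 24 holds -> k = 22 + 3 = 25.
Iteration 7: 25 < 24 fails; recursion stops.
Total rows emitted: 7.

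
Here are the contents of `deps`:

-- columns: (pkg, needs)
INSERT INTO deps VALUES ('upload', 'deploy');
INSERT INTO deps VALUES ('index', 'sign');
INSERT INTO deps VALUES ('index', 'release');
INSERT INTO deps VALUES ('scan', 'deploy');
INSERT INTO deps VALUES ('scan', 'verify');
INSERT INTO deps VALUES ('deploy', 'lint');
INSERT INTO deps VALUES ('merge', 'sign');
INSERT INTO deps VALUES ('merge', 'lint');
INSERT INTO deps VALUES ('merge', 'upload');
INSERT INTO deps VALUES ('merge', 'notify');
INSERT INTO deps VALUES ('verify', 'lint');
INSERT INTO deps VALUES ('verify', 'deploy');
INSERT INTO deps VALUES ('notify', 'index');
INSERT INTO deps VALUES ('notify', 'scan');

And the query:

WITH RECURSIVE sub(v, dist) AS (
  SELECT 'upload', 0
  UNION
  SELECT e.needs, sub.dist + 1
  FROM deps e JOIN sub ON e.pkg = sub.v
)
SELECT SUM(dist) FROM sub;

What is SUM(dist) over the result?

Base: (upload, dist=0).
Iteration 1: edges from {upload} -> (deploy, dist=1).
Iteration 2: edges from {deploy} -> (lint, dist=2).
Iteration 3: no outgoing edges from {lint}; recursion stops.
SUM(dist) = 0 + 1 + 2 = 3.

3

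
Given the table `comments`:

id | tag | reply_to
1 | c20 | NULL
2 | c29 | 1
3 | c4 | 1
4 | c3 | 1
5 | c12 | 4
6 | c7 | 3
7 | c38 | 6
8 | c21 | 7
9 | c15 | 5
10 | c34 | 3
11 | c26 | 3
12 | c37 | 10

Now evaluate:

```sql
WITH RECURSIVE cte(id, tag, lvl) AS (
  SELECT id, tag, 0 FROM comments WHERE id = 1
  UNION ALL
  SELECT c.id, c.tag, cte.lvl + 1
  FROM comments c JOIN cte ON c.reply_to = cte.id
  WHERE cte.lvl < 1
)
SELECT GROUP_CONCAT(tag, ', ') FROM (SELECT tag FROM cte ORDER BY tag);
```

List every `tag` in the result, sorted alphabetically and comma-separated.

c20, c29, c3, c4

Base: id=1 (c20) at lvl 0.
Iteration 1: rows with reply_to in {1} -> c29 (id 2, lvl 1), c4 (id 3, lvl 1), c3 (id 4, lvl 1).
Iteration 2: lvl < 1 fails for all current rows; recursion stops.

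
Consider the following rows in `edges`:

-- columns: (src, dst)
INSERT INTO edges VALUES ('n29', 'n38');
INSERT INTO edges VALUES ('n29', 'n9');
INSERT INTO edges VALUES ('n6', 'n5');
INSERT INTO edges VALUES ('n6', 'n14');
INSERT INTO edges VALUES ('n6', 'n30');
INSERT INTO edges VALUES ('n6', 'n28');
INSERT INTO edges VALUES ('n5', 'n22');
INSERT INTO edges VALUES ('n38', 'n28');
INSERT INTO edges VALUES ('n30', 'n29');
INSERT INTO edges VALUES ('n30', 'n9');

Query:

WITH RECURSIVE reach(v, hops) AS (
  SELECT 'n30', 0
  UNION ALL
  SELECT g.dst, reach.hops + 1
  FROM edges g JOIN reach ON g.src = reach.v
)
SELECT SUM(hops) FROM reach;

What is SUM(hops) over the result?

9

Base: (n30, hops=0).
Iteration 1: edges from {n30} -> (n29, hops=1), (n9, hops=1).
Iteration 2: edges from {n29,n9} -> (n38, hops=2), (n9, hops=2).
Iteration 3: edges from {n38,n9} -> (n28, hops=3).
Iteration 4: no outgoing edges from {n28}; recursion stops.
SUM(hops) = 0 + 1 + 1 + 2 + 2 + 3 = 9.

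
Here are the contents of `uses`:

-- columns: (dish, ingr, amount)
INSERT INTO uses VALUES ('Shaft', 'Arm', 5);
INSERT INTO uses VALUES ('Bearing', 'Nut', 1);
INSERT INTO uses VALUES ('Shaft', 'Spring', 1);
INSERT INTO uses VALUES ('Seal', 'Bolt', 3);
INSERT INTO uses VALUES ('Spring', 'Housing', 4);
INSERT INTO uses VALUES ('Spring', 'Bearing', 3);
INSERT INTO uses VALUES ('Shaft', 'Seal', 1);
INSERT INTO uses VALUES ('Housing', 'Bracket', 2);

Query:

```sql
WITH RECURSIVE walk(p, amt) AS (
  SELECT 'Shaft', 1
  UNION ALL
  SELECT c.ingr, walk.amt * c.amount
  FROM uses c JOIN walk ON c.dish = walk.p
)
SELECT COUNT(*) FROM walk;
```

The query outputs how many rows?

Base: (Shaft, amt=1).
Iteration 1: components of {Shaft} -> Arm = 1*5 = 5, Seal = 1*1 = 1, Spring = 1*1 = 1.
Iteration 2: components of {Arm,Seal,Spring} -> Bearing = 1*3 = 3, Bolt = 1*3 = 3, Housing = 1*4 = 4.
Iteration 3: components of {Bearing,Bolt,Housing} -> Bracket = 4*2 = 8, Nut = 3*1 = 3.
Iteration 4: no further components; recursion stops.
Total rows emitted: 9.

9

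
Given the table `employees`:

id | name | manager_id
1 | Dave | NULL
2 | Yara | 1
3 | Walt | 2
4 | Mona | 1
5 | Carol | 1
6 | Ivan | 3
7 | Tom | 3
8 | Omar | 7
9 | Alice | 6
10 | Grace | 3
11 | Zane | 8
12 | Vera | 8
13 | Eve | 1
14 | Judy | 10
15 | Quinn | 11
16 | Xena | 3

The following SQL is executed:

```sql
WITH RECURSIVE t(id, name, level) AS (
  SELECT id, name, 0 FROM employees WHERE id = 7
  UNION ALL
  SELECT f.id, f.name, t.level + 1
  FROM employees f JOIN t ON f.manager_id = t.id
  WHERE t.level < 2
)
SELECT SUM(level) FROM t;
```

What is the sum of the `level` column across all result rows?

5

Base: id=7 (Tom) at level 0.
Iteration 1: rows with manager_id in {7} -> Omar (id 8, level 1).
Iteration 2: rows with manager_id in {8} -> Zane (id 11, level 2), Vera (id 12, level 2).
Iteration 3: level < 2 fails for all current rows; recursion stops.
SUM(level) = 0 + 1 + 2 + 2 = 5.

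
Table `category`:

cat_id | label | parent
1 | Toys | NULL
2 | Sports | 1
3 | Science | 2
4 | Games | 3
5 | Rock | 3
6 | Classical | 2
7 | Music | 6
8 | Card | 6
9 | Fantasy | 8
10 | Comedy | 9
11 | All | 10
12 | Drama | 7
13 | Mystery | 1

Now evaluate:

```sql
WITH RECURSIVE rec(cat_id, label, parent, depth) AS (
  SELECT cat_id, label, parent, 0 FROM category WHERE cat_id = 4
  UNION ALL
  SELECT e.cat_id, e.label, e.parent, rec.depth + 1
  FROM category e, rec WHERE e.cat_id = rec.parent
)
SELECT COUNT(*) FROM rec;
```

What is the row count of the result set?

Base: cat_id=4 (Games), parent=3, depth 0.
Iteration 1: join on cat_id=3 -> Science (id 3, parent=2, depth 1).
Iteration 2: join on cat_id=2 -> Sports (id 2, parent=1, depth 2).
Iteration 3: join on cat_id=1 -> Toys (id 1, parent=NULL, depth 3).
Iteration 4: parent is NULL; no match; recursion stops.
Total rows emitted: 4.

4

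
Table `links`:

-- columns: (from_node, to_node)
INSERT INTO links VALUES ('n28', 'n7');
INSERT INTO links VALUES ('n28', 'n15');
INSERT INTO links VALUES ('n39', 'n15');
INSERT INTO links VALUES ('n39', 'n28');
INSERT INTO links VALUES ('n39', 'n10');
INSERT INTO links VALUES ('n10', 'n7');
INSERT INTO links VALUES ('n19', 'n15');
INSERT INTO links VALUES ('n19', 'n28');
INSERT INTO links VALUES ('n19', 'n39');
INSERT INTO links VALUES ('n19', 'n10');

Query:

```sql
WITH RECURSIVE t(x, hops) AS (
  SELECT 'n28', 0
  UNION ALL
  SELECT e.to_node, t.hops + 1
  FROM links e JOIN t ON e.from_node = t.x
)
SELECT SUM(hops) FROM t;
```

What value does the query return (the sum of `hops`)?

2

Base: (n28, hops=0).
Iteration 1: edges from {n28} -> (n15, hops=1), (n7, hops=1).
Iteration 2: no outgoing edges from {n15,n7}; recursion stops.
SUM(hops) = 0 + 1 + 1 = 2.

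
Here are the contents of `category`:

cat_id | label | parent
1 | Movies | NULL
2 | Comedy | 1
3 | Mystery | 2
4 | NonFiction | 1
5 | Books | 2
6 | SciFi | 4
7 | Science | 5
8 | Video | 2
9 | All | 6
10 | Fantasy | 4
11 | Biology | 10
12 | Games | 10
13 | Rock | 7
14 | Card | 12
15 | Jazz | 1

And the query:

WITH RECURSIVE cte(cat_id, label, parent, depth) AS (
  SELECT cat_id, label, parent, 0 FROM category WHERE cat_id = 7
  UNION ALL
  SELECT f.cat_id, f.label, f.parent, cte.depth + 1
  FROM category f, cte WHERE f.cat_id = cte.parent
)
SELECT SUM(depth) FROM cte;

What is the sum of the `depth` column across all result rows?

6

Base: cat_id=7 (Science), parent=5, depth 0.
Iteration 1: join on cat_id=5 -> Books (id 5, parent=2, depth 1).
Iteration 2: join on cat_id=2 -> Comedy (id 2, parent=1, depth 2).
Iteration 3: join on cat_id=1 -> Movies (id 1, parent=NULL, depth 3).
Iteration 4: parent is NULL; no match; recursion stops.
SUM(depth) = 0 + 1 + 2 + 3 = 6.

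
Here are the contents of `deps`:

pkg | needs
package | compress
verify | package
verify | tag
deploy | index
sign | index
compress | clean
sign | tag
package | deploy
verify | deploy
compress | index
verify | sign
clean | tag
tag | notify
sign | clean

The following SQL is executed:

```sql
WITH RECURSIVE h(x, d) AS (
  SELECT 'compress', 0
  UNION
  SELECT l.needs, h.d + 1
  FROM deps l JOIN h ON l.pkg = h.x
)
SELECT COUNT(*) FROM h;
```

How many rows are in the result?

5

Base: (compress, d=0).
Iteration 1: edges from {compress} -> (clean, d=1), (index, d=1).
Iteration 2: edges from {clean,index} -> (tag, d=2).
Iteration 3: edges from {tag} -> (notify, d=3).
Iteration 4: no outgoing edges from {notify}; recursion stops.
Total rows emitted: 5.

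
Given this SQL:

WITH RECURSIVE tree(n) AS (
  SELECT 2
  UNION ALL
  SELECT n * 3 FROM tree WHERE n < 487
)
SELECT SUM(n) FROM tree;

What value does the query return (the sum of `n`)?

Base: n=2.
Iteration 1: 2 < 487 holds -> n = 2 * 3 = 6.
Iteration 2: 6 < 487 holds -> n = 6 * 3 = 18.
Iteration 3: 18 < 487 holds -> n = 18 * 3 = 54.
Iteration 4: 54 < 487 holds -> n = 54 * 3 = 162.
Iteration 5: 162 < 487 holds -> n = 162 * 3 = 486.
Iteration 6: 486 < 487 holds -> n = 486 * 3 = 1458.
Iteration 7: 1458 < 487 fails; recursion stops.
SUM(n) = 2 + 6 + 18 + 54 + 162 + 486 + 1458 = 2186.

2186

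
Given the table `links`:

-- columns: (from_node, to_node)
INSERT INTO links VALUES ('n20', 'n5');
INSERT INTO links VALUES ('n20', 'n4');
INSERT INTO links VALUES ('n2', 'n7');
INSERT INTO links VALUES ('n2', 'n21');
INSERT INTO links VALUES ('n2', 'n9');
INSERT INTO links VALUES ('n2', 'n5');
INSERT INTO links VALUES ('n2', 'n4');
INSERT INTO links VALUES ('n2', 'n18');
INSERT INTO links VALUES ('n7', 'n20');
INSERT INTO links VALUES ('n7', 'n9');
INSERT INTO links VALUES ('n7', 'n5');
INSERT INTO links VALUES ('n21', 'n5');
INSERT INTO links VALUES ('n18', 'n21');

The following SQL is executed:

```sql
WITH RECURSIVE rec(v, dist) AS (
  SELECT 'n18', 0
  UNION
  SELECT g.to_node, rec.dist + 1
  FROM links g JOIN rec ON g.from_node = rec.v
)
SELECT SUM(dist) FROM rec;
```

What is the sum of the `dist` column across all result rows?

Base: (n18, dist=0).
Iteration 1: edges from {n18} -> (n21, dist=1).
Iteration 2: edges from {n21} -> (n5, dist=2).
Iteration 3: no outgoing edges from {n5}; recursion stops.
SUM(dist) = 0 + 1 + 2 = 3.

3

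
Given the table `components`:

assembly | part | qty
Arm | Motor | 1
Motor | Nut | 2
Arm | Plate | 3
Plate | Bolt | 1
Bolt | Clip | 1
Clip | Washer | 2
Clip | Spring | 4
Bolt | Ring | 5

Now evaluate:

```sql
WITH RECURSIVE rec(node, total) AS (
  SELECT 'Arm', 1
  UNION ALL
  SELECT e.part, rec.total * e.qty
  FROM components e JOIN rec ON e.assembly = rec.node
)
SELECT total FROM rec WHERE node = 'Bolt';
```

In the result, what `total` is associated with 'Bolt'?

3

Base: (Arm, total=1).
Iteration 1: components of {Arm} -> Motor = 1*1 = 1, Plate = 1*3 = 3.
Iteration 2: components of {Motor,Plate} -> Bolt = 3*1 = 3, Nut = 1*2 = 2.
Iteration 3: components of {Bolt,Nut} -> Clip = 3*1 = 3, Ring = 3*5 = 15.
Iteration 4: components of {Clip,Ring} -> Spring = 3*4 = 12, Washer = 3*2 = 6.
Iteration 5: no further components; recursion stops.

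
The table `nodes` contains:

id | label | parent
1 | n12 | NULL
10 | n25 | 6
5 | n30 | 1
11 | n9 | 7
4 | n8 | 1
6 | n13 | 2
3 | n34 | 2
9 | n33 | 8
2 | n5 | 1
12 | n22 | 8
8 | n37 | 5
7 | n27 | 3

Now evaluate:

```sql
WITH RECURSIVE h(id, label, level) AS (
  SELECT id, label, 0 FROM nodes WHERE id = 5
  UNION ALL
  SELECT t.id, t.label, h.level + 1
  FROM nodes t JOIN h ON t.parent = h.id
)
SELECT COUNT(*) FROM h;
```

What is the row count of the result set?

4

Base: id=5 (n30) at level 0.
Iteration 1: rows with parent in {5} -> n37 (id 8, level 1).
Iteration 2: rows with parent in {8} -> n33 (id 9, level 2), n22 (id 12, level 2).
Iteration 3: no rows with parent in {9,12}; recursion stops.
Total rows emitted: 4.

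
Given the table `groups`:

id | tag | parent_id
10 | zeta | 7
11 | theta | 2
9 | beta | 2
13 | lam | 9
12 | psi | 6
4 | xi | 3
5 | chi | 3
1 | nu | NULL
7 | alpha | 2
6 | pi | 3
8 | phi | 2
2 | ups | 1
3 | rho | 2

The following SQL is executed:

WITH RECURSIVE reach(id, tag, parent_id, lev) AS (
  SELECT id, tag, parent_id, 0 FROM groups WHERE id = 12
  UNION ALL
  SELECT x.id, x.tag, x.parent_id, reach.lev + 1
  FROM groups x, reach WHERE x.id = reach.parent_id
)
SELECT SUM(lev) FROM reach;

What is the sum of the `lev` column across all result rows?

Base: id=12 (psi), parent_id=6, lev 0.
Iteration 1: join on id=6 -> pi (id 6, parent_id=3, lev 1).
Iteration 2: join on id=3 -> rho (id 3, parent_id=2, lev 2).
Iteration 3: join on id=2 -> ups (id 2, parent_id=1, lev 3).
Iteration 4: join on id=1 -> nu (id 1, parent_id=NULL, lev 4).
Iteration 5: parent_id is NULL; no match; recursion stops.
SUM(lev) = 0 + 1 + 2 + 3 + 4 = 10.

10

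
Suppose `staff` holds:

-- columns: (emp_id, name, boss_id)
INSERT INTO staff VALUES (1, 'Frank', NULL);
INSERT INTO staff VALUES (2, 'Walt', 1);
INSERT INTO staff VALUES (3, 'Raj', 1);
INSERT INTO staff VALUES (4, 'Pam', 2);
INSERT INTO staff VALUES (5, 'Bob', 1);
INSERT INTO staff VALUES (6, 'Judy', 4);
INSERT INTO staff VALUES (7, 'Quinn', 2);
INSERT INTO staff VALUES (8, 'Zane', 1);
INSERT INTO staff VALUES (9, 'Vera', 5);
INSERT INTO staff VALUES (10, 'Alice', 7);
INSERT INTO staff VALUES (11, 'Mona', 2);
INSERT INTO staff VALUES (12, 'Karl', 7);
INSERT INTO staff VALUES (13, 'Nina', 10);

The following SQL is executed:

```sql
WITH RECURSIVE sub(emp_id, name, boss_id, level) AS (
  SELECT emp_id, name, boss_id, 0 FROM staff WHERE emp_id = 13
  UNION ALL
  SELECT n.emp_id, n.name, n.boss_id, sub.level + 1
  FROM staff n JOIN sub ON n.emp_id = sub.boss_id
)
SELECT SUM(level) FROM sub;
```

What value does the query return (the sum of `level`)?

10

Base: emp_id=13 (Nina), boss_id=10, level 0.
Iteration 1: join on emp_id=10 -> Alice (id 10, boss_id=7, level 1).
Iteration 2: join on emp_id=7 -> Quinn (id 7, boss_id=2, level 2).
Iteration 3: join on emp_id=2 -> Walt (id 2, boss_id=1, level 3).
Iteration 4: join on emp_id=1 -> Frank (id 1, boss_id=NULL, level 4).
Iteration 5: boss_id is NULL; no match; recursion stops.
SUM(level) = 0 + 1 + 2 + 3 + 4 = 10.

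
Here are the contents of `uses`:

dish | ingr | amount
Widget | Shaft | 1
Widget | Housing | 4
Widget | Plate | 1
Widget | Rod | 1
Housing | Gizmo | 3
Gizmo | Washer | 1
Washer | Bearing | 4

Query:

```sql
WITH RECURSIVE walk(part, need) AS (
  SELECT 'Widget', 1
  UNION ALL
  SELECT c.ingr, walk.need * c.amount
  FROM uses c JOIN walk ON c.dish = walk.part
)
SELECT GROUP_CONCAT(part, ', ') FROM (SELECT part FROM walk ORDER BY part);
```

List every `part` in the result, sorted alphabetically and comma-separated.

Base: (Widget, need=1).
Iteration 1: components of {Widget} -> Housing = 1*4 = 4, Plate = 1*1 = 1, Rod = 1*1 = 1, Shaft = 1*1 = 1.
Iteration 2: components of {Housing,Plate,Rod,Shaft} -> Gizmo = 4*3 = 12.
Iteration 3: components of {Gizmo} -> Washer = 12*1 = 12.
Iteration 4: components of {Washer} -> Bearing = 12*4 = 48.
Iteration 5: no further components; recursion stops.

Bearing, Gizmo, Housing, Plate, Rod, Shaft, Washer, Widget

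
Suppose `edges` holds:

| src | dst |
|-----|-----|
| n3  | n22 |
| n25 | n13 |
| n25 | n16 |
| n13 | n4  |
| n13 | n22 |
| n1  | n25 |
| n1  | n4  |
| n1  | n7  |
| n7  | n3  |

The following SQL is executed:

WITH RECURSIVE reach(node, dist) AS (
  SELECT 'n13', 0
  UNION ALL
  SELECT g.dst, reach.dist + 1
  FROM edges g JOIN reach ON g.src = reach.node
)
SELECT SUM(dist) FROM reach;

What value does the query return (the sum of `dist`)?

Base: (n13, dist=0).
Iteration 1: edges from {n13} -> (n22, dist=1), (n4, dist=1).
Iteration 2: no outgoing edges from {n22,n4}; recursion stops.
SUM(dist) = 0 + 1 + 1 = 2.

2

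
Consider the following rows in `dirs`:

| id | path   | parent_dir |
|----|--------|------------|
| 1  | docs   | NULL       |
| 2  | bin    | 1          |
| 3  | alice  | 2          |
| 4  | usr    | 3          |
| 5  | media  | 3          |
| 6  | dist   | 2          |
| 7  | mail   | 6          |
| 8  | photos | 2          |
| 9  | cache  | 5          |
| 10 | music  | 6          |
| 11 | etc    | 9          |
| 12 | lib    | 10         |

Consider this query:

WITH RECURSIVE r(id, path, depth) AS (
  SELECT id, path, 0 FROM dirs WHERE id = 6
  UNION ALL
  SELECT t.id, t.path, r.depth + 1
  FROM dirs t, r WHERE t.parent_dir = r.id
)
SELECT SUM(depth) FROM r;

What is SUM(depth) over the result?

Base: id=6 (dist) at depth 0.
Iteration 1: rows with parent_dir in {6} -> mail (id 7, depth 1), music (id 10, depth 1).
Iteration 2: rows with parent_dir in {7,10} -> lib (id 12, depth 2).
Iteration 3: no rows with parent_dir in {12}; recursion stops.
SUM(depth) = 0 + 1 + 1 + 2 = 4.

4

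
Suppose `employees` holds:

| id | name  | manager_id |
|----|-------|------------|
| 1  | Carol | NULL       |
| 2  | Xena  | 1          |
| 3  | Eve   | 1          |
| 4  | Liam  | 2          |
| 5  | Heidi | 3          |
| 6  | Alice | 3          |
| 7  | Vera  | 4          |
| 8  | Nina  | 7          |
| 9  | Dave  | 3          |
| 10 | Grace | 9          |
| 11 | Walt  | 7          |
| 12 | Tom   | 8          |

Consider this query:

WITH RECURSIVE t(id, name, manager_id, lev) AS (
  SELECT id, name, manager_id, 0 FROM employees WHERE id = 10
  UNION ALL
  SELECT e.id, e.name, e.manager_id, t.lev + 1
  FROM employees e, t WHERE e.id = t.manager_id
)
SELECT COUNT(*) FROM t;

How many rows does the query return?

4

Base: id=10 (Grace), manager_id=9, lev 0.
Iteration 1: join on id=9 -> Dave (id 9, manager_id=3, lev 1).
Iteration 2: join on id=3 -> Eve (id 3, manager_id=1, lev 2).
Iteration 3: join on id=1 -> Carol (id 1, manager_id=NULL, lev 3).
Iteration 4: manager_id is NULL; no match; recursion stops.
Total rows emitted: 4.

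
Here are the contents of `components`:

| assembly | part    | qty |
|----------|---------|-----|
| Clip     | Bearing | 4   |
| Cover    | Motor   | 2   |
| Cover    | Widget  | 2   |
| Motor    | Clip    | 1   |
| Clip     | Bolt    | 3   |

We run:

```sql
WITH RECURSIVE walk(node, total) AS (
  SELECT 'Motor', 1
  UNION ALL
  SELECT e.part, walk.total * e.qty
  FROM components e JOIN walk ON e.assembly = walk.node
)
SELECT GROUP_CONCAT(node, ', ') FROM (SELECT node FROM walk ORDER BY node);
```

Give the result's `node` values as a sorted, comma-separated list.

Base: (Motor, total=1).
Iteration 1: components of {Motor} -> Clip = 1*1 = 1.
Iteration 2: components of {Clip} -> Bearing = 1*4 = 4, Bolt = 1*3 = 3.
Iteration 3: no further components; recursion stops.

Bearing, Bolt, Clip, Motor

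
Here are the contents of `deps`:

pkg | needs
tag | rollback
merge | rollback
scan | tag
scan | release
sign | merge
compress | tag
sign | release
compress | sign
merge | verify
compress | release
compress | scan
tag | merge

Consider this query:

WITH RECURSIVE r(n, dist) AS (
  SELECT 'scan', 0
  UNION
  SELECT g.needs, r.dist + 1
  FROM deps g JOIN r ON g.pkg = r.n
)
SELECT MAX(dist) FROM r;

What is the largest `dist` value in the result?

Base: (scan, dist=0).
Iteration 1: edges from {scan} -> (release, dist=1), (tag, dist=1).
Iteration 2: edges from {release,tag} -> (merge, dist=2), (rollback, dist=2).
Iteration 3: edges from {merge,rollback} -> (rollback, dist=3), (verify, dist=3).
Iteration 4: no outgoing edges from {rollback,verify}; recursion stops.
dist values: 0, 1, 1, 2, 2, 3, 3; the maximum is 3.

3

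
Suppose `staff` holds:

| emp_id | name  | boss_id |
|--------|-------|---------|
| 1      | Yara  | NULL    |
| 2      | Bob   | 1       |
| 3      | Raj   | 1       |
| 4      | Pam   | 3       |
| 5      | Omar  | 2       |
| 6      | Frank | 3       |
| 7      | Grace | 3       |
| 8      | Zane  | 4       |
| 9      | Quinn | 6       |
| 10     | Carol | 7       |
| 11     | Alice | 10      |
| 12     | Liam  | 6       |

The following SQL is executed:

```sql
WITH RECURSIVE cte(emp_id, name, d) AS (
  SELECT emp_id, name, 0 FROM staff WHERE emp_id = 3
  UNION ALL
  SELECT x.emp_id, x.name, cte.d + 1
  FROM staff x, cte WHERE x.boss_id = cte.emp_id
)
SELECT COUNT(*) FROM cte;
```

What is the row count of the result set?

9

Base: emp_id=3 (Raj) at d 0.
Iteration 1: rows with boss_id in {3} -> Pam (id 4, d 1), Frank (id 6, d 1), Grace (id 7, d 1).
Iteration 2: rows with boss_id in {4,6,7} -> Zane (id 8, d 2), Quinn (id 9, d 2), Carol (id 10, d 2), Liam (id 12, d 2).
Iteration 3: rows with boss_id in {8,9,10,12} -> Alice (id 11, d 3).
Iteration 4: no rows with boss_id in {11}; recursion stops.
Total rows emitted: 9.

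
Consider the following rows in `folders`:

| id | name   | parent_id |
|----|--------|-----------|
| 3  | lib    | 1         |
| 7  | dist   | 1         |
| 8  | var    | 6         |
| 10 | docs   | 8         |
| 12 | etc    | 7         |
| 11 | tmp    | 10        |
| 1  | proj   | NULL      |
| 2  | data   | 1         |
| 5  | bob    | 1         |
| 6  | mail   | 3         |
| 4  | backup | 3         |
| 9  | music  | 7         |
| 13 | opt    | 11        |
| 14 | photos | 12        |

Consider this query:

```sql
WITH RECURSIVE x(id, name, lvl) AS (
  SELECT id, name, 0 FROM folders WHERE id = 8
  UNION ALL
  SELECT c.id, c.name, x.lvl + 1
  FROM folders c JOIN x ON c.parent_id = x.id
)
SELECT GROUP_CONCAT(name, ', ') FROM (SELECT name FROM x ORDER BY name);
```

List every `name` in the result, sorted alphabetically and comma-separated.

Base: id=8 (var) at lvl 0.
Iteration 1: rows with parent_id in {8} -> docs (id 10, lvl 1).
Iteration 2: rows with parent_id in {10} -> tmp (id 11, lvl 2).
Iteration 3: rows with parent_id in {11} -> opt (id 13, lvl 3).
Iteration 4: no rows with parent_id in {13}; recursion stops.

docs, opt, tmp, var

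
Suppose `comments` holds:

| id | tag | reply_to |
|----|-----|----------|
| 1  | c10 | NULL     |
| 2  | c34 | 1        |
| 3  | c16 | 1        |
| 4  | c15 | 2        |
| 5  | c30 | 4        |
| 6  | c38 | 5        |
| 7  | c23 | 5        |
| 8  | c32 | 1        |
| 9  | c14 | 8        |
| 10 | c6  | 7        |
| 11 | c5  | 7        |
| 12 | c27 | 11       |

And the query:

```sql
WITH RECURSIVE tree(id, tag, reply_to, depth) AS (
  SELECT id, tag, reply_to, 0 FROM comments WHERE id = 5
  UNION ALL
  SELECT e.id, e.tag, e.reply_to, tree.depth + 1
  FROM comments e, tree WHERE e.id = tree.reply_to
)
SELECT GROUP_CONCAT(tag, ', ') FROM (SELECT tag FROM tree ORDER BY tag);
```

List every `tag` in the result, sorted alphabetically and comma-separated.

c10, c15, c30, c34

Base: id=5 (c30), reply_to=4, depth 0.
Iteration 1: join on id=4 -> c15 (id 4, reply_to=2, depth 1).
Iteration 2: join on id=2 -> c34 (id 2, reply_to=1, depth 2).
Iteration 3: join on id=1 -> c10 (id 1, reply_to=NULL, depth 3).
Iteration 4: reply_to is NULL; no match; recursion stops.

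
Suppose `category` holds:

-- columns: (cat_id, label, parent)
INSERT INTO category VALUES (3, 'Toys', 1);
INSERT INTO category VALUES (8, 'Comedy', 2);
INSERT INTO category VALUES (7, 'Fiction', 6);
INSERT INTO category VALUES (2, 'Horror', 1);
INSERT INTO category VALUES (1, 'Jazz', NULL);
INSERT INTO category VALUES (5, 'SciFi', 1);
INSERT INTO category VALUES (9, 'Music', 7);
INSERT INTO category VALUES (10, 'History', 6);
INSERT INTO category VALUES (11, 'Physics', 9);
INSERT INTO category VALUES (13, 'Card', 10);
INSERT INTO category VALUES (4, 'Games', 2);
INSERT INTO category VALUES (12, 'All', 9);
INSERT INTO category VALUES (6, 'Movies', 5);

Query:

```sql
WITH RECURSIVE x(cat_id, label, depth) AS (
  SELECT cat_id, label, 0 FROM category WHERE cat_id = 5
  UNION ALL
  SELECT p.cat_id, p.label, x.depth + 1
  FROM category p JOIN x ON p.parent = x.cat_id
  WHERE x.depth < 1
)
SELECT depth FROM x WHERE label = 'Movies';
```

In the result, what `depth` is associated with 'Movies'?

1

Base: cat_id=5 (SciFi) at depth 0.
Iteration 1: rows with parent in {5} -> Movies (id 6, depth 1).
Iteration 2: depth < 1 fails for all current rows; recursion stops.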